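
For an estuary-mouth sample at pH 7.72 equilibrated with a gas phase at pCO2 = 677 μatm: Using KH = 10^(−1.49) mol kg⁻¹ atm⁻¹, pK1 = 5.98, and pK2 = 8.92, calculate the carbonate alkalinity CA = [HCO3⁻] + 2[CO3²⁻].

CA = 1.36 mmol/kg

[CO2*] = KH · pCO2 = 10^(−1.49) × 677×10^-6 = 2.191×10^-5 mol/kg
α₀ = 1/(1 + K1/[H⁺] + K1K2/[H⁺]²) = 1/(1 + 10^+1.74 + 10^+0.54) = 0.01683
DIC = [CO2*]/α₀ = 2.191×10^-5 / 0.01683 = 1.302 mmol/kg
CA = (α₁ + 2α₂)·DIC = (0.9248 + 2×0.05835) × 1.302 = 1.36 mmol/kg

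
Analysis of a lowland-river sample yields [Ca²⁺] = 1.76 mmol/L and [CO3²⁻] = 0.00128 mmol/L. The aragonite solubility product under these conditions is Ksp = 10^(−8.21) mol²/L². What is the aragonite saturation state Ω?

Ksp = 10^(−8.21) = 6.166×10^-9
Ω = [Ca²⁺][CO3²⁻]/Ksp = (1.76×10^-3)(0.00128×10^-3) / 6.166×10^-9 = 0.365

Ω = 0.365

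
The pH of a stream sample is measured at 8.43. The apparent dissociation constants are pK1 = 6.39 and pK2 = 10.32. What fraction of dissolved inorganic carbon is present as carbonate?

α₂ = 0.0126

α₂ = 1 / (1 + [H⁺]/K2 + [H⁺]²/(K1K2)) = 1 / (1 + 10^+1.89 + 10^-0.15)
   = 1 / (1 + 77.625 + 0.70795) = 1/79.333 = 0.01261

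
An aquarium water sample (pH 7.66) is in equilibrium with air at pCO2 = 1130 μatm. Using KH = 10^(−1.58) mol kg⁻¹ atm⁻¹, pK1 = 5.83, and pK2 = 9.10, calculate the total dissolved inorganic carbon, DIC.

DIC = 2.11 mmol/kg

[CO2*] = KH · pCO2 = 10^(−1.58) × 1130×10^-6 = 2.972×10^-5 mol/kg
α₀ = 1/(1 + K1/[H⁺] + K1K2/[H⁺]²) = 1/(1 + 10^+1.83 + 10^+0.39) = 0.01407
DIC = [CO2*]/α₀ = 2.972×10^-5 / 0.01407 = 2.11 mmol/kg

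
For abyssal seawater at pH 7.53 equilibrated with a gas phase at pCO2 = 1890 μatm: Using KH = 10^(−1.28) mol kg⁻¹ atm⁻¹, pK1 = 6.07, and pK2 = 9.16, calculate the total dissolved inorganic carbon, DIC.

DIC = 3.03 mmol/kg

[CO2*] = KH · pCO2 = 10^(−1.28) × 1890×10^-6 = 9.919×10^-5 mol/kg
α₀ = 1/(1 + K1/[H⁺] + K1K2/[H⁺]²) = 1/(1 + 10^+1.46 + 10^-0.17) = 0.03277
DIC = [CO2*]/α₀ = 9.919×10^-5 / 0.03277 = 3.03 mmol/kg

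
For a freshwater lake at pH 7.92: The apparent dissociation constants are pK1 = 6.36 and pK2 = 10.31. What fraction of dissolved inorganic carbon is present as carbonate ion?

α₂ = 0.00395

α₂ = 1 / (1 + [H⁺]/K2 + [H⁺]²/(K1K2)) = 1 / (1 + 10^+2.39 + 10^+0.83)
   = 1 / (1 + 245.47 + 6.7608) = 1/253.23 = 0.003949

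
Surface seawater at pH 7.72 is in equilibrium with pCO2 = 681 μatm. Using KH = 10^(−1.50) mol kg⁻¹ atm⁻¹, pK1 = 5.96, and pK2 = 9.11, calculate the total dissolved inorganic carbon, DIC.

[CO2*] = KH · pCO2 = 10^(−1.50) × 681×10^-6 = 2.154×10^-5 mol/kg
α₀ = 1/(1 + K1/[H⁺] + K1K2/[H⁺]²) = 1/(1 + 10^+1.76 + 10^+0.37) = 0.01642
DIC = [CO2*]/α₀ = 2.154×10^-5 / 0.01642 = 1.31 mmol/kg

DIC = 1.31 mmol/kg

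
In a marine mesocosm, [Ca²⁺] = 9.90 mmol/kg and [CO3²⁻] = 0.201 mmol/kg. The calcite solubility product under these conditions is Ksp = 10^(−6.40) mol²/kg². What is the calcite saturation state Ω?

Ω = 5.00

Ksp = 10^(−6.40) = 3.981×10^-7
Ω = [Ca²⁺][CO3²⁻]/Ksp = (9.90×10^-3)(0.201×10^-3) / 3.981×10^-7 = 5.00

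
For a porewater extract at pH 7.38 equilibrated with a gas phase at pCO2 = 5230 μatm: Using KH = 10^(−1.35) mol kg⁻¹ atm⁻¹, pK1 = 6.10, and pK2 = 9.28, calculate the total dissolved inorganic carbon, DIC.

[CO2*] = KH · pCO2 = 10^(−1.35) × 5230×10^-6 = 2.336×10^-4 mol/kg
α₀ = 1/(1 + K1/[H⁺] + K1K2/[H⁺]²) = 1/(1 + 10^+1.28 + 10^-0.62) = 0.04927
DIC = [CO2*]/α₀ = 2.336×10^-4 / 0.04927 = 4.74 mmol/kg

DIC = 4.74 mmol/kg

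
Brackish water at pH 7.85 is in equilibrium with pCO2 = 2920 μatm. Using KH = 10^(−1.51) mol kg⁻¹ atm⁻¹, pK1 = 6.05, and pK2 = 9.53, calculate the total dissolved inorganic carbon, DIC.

DIC = 5.90 mmol/kg

[CO2*] = KH · pCO2 = 10^(−1.51) × 2920×10^-6 = 9.024×10^-5 mol/kg
α₀ = 1/(1 + K1/[H⁺] + K1K2/[H⁺]²) = 1/(1 + 10^+1.80 + 10^+0.12) = 0.01529
DIC = [CO2*]/α₀ = 9.024×10^-5 / 0.01529 = 5.90 mmol/kg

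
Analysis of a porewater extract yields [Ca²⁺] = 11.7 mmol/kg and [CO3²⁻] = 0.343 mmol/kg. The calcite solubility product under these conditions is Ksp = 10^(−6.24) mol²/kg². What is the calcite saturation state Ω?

Ω = 6.97

Ksp = 10^(−6.24) = 5.754×10^-7
Ω = [Ca²⁺][CO3²⁻]/Ksp = (11.7×10^-3)(0.343×10^-3) / 5.754×10^-7 = 6.97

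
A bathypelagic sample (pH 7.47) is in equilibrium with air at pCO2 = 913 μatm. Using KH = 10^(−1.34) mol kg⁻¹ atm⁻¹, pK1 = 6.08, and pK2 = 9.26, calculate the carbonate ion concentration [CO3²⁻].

[CO2*] = KH · pCO2 = 10^(−1.34) × 913×10^-6 = 4.173×10^-5 mol/kg
α₀ = 1/(1 + K1/[H⁺] + K1K2/[H⁺]²) = 1/(1 + 10^+1.39 + 10^-0.40) = 0.03854
DIC = [CO2*]/α₀ = 4.173×10^-5 / 0.03854 = 1.083 mmol/kg
[CO3²⁻] = α₂·DIC; α₂ = 0.01534, so [CO3²⁻] = 0.01534 × 1.083 = 0.0166 mmol/kg = 16.6 μmol/kg

[CO3²⁻] = 16.6 μmol/kg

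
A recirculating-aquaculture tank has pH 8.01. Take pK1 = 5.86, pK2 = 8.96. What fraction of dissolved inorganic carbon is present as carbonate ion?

α₂ = 1 / (1 + [H⁺]/K2 + [H⁺]²/(K1K2)) = 1 / (1 + 10^+0.95 + 10^-1.20)
   = 1 / (1 + 8.9125 + 0.063096) = 1/9.9756 = 0.1002

α₂ = 0.100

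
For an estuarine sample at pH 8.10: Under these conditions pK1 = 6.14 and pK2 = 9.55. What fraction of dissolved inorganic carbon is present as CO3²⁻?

α₂ = 1 / (1 + [H⁺]/K2 + [H⁺]²/(K1K2)) = 1 / (1 + 10^+1.45 + 10^-0.51)
   = 1 / (1 + 28.184 + 0.30903) = 1/29.493 = 0.03391

α₂ = 0.0339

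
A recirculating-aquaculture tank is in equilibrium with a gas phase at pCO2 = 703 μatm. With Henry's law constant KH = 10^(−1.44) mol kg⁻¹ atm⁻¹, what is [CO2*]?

[CO2*] = 25.5 μmol/kg

KH = 10^(−1.44) = 3.631×10^-2 mol kg⁻¹ atm⁻¹
[CO2*] = KH · pCO2 = 3.631×10^-2 × 703×10^-6 atm = 2.55×10^-5 mol/kg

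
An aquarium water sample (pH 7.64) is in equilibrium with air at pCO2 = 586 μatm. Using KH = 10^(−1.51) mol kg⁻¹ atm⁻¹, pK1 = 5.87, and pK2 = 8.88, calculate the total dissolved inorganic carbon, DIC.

DIC = 1.15 mmol/kg

[CO2*] = KH · pCO2 = 10^(−1.51) × 586×10^-6 = 1.811×10^-5 mol/kg
α₀ = 1/(1 + K1/[H⁺] + K1K2/[H⁺]²) = 1/(1 + 10^+1.77 + 10^+0.53) = 0.01580
DIC = [CO2*]/α₀ = 1.811×10^-5 / 0.01580 = 1.15 mmol/kg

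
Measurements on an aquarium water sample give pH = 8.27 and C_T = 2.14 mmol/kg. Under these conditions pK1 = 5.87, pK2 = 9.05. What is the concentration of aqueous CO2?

α₀ = 1 / (1 + K1/[H⁺] + K1K2/[H⁺]²) = 1 / (1 + 10^+2.40 + 10^+1.62)
   = 1 / (1 + 251.19 + 41.687) = 1/293.88 = 0.003403
[CO2*] = α₀ × DIC = 0.003403 × 2.14 = 0.00728 mmol/kg = 7.28 μmol/kg

[CO2*] = 7.28 μmol/kg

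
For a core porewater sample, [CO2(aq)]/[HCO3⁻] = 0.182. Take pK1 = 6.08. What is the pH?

pH = 6.82

From K1 = [H⁺][HCO3⁻]/[CO2(aq)]:  pH = pK1 − log₁₀([CO2(aq)]/[HCO3⁻])
log₁₀(0.182) = -0.740
pH = 6.08 − (-0.740) = 6.82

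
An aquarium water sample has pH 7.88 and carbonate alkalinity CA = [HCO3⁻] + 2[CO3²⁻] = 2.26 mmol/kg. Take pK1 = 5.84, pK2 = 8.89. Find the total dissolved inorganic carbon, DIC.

CA = [HCO3⁻] + 2[CO3²⁻] = (α₁ + 2α₂)·DIC
At pH 7.88: [H⁺]/K1 = 10^-2.04 = 0.0091201, K2/[H⁺] = 10^-1.01 = 0.097724
α₁ = 1/(1 + 0.0091201 + 0.097724) = 1/1.1068 = 0.9035; α₂ = α₁·K2/[H⁺] = 0.08829
α₁ + 2α₂ = 1.0801
DIC = CA / (α₁ + 2α₂) = 2.26 / 1.0801 = 2.09 mmol/kg

DIC = 2.09 mmol/kg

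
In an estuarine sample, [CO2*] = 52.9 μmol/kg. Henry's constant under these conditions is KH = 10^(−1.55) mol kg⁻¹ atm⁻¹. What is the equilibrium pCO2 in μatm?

KH = 10^(−1.55) = 2.818×10^-2 mol kg⁻¹ atm⁻¹
pCO2 = [CO2*]/KH = 52.9×10^-6 / 2.818×10^-2 = 1.88×10^-3 atm = 1880 μatm

pCO2 = 1880 μatm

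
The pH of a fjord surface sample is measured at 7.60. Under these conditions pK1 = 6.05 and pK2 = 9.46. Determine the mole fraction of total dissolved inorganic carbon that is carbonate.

α₂ = 1 / (1 + [H⁺]/K2 + [H⁺]²/(K1K2)) = 1 / (1 + 10^+1.86 + 10^+0.31)
   = 1 / (1 + 72.444 + 2.0417) = 1/75.485 = 0.01325

α₂ = 0.0132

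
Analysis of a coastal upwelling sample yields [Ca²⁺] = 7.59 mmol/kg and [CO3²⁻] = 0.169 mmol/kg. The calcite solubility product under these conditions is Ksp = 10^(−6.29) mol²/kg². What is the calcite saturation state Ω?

Ksp = 10^(−6.29) = 5.129×10^-7
Ω = [Ca²⁺][CO3²⁻]/Ksp = (7.59×10^-3)(0.169×10^-3) / 5.129×10^-7 = 2.50

Ω = 2.50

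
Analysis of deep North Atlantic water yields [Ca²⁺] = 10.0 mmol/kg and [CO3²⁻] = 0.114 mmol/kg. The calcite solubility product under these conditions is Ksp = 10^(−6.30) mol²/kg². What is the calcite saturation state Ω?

Ω = 2.27

Ksp = 10^(−6.30) = 5.012×10^-7
Ω = [Ca²⁺][CO3²⁻]/Ksp = (10.0×10^-3)(0.114×10^-3) / 5.012×10^-7 = 2.27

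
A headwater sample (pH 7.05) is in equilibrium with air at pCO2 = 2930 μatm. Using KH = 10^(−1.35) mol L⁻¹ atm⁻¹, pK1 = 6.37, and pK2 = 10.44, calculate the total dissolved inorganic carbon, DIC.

DIC = 0.758 mmol/L

[CO2*] = KH · pCO2 = 10^(−1.35) × 2930×10^-6 = 1.309×10^-4 mol/L
α₀ = 1/(1 + K1/[H⁺] + K1K2/[H⁺]²) = 1/(1 + 10^+0.68 + 10^-2.71) = 0.1728
DIC = [CO2*]/α₀ = 1.309×10^-4 / 0.1728 = 0.758 mmol/L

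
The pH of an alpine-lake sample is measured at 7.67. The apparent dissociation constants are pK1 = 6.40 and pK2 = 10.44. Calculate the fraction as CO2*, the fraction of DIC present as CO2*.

α₀ = 1 / (1 + K1/[H⁺] + K1K2/[H⁺]²) = 1 / (1 + 10^+1.27 + 10^-1.50)
   = 1 / (1 + 18.621 + 0.031623) = 1/19.652 = 0.05088

α₀ = 0.0509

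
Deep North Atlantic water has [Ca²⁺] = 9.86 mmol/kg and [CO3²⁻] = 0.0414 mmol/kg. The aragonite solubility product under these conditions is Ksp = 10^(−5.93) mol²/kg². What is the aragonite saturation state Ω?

Ω = 0.347

Ksp = 10^(−5.93) = 1.175×10^-6
Ω = [Ca²⁺][CO3²⁻]/Ksp = (9.86×10^-3)(0.0414×10^-3) / 1.175×10^-6 = 0.347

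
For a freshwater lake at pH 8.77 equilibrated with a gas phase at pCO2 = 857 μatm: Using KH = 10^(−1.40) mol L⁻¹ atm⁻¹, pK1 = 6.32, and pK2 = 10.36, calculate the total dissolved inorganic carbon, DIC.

DIC = 9.90 mmol/L

[CO2*] = KH · pCO2 = 10^(−1.40) × 857×10^-6 = 3.412×10^-5 mol/L
α₀ = 1/(1 + K1/[H⁺] + K1K2/[H⁺]²) = 1/(1 + 10^+2.45 + 10^+0.86) = 0.003447
DIC = [CO2*]/α₀ = 3.412×10^-5 / 0.003447 = 9.90 mmol/L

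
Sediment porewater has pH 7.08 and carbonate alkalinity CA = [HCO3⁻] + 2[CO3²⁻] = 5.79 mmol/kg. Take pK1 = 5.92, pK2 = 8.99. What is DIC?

CA = [HCO3⁻] + 2[CO3²⁻] = (α₁ + 2α₂)·DIC
At pH 7.08: [H⁺]/K1 = 10^-1.16 = 0.069183, K2/[H⁺] = 10^-1.91 = 0.012303
α₁ = 1/(1 + 0.069183 + 0.012303) = 1/1.0815 = 0.9247; α₂ = α₁·K2/[H⁺] = 0.01138
α₁ + 2α₂ = 0.9474
DIC = CA / (α₁ + 2α₂) = 5.79 / 0.9474 = 6.11 mmol/kg

DIC = 6.11 mmol/kg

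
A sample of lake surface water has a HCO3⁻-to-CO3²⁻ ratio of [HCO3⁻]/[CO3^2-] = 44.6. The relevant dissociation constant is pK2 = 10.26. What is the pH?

From K2 = [H⁺][CO3^2-]/[HCO3⁻]:  pH = pK2 − log₁₀([HCO3⁻]/[CO3^2-])
log₁₀(44.6) = +1.649
pH = 10.26 − (+1.649) = 8.61

pH = 8.61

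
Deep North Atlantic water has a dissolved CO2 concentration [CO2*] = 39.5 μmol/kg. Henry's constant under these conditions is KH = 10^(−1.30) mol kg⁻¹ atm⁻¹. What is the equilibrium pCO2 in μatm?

KH = 10^(−1.30) = 5.012×10^-2 mol kg⁻¹ atm⁻¹
pCO2 = [CO2*]/KH = 39.5×10^-6 / 5.012×10^-2 = 7.88×10^-4 atm = 788 μatm

pCO2 = 788 μatm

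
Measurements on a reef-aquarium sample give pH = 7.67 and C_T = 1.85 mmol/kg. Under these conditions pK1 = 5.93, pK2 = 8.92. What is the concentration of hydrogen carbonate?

[HCO3⁻] = 1.72 mmol/kg

α₁ = 1 / (1 + [H⁺]/K1 + K2/[H⁺]) = 1 / (1 + 10^-1.74 + 10^-1.25)
   = 1 / (1 + 0.018197 + 0.056234) = 1/1.0744 = 0.9307
[HCO3⁻] = α₁ × DIC = 0.9307 × 1.85 = 1.72 mmol/kg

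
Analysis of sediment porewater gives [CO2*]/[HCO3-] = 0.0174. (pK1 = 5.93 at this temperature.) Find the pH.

pH = 7.69

From K1 = [H⁺][HCO3-]/[CO2*]:  pH = pK1 − log₁₀([CO2*]/[HCO3-])
log₁₀(0.0174) = -1.759
pH = 5.93 − (-1.759) = 7.69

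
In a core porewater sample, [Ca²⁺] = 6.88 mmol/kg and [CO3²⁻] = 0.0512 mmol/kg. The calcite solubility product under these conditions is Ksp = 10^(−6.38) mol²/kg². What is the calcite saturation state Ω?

Ksp = 10^(−6.38) = 4.169×10^-7
Ω = [Ca²⁺][CO3²⁻]/Ksp = (6.88×10^-3)(0.0512×10^-3) / 4.169×10^-7 = 0.845

Ω = 0.845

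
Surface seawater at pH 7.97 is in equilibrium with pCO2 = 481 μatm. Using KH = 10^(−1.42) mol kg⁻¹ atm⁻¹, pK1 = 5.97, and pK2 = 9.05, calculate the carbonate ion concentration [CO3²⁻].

[CO2*] = KH · pCO2 = 10^(−1.42) × 481×10^-6 = 1.829×10^-5 mol/kg
α₀ = 1/(1 + K1/[H⁺] + K1K2/[H⁺]²) = 1/(1 + 10^+2.00 + 10^+0.92) = 0.009148
DIC = [CO2*]/α₀ = 1.829×10^-5 / 0.009148 = 1.999 mmol/kg
[CO3²⁻] = α₂·DIC; α₂ = 0.07609, so [CO3²⁻] = 0.07609 × 1.999 = 0.152 mmol/kg

[CO3²⁻] = 0.152 mmol/kg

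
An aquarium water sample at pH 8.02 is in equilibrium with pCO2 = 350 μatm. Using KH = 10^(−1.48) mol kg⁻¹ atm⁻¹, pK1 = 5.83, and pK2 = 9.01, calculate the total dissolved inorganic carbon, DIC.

[CO2*] = KH · pCO2 = 10^(−1.48) × 350×10^-6 = 1.159×10^-5 mol/kg
α₀ = 1/(1 + K1/[H⁺] + K1K2/[H⁺]²) = 1/(1 + 10^+2.19 + 10^+1.20) = 0.005823
DIC = [CO2*]/α₀ = 1.159×10^-5 / 0.005823 = 1.99 mmol/kg

DIC = 1.99 mmol/kg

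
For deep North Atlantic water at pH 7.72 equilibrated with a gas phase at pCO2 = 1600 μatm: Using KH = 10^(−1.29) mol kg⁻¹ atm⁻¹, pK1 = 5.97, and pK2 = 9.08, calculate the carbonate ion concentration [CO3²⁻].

[CO3²⁻] = 0.201 mmol/kg

[CO2*] = KH · pCO2 = 10^(−1.29) × 1600×10^-6 = 8.206×10^-5 mol/kg
α₀ = 1/(1 + K1/[H⁺] + K1K2/[H⁺]²) = 1/(1 + 10^+1.75 + 10^+0.39) = 0.01675
DIC = [CO2*]/α₀ = 8.206×10^-5 / 0.01675 = 4.898 mmol/kg
[CO3²⁻] = α₂·DIC; α₂ = 0.04113, so [CO3²⁻] = 0.04113 × 4.898 = 0.201 mmol/kg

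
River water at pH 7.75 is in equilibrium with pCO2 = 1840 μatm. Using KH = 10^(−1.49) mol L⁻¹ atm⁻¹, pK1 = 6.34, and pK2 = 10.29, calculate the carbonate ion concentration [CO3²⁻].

[CO2*] = KH · pCO2 = 10^(−1.49) × 1840×10^-6 = 5.954×10^-5 mol/L
α₀ = 1/(1 + K1/[H⁺] + K1K2/[H⁺]²) = 1/(1 + 10^+1.41 + 10^-1.13) = 0.03734
DIC = [CO2*]/α₀ = 5.954×10^-5 / 0.03734 = 1.594 mmol/L
[CO3²⁻] = α₂·DIC; α₂ = 0.002768, so [CO3²⁻] = 0.002768 × 1.594 = 0.00441 mmol/L = 4.41 μmol/L

[CO3²⁻] = 4.41 μmol/L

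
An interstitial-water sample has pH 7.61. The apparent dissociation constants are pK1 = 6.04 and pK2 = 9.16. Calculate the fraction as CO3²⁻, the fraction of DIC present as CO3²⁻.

α₂ = 1 / (1 + [H⁺]/K2 + [H⁺]²/(K1K2)) = 1 / (1 + 10^+1.55 + 10^-0.02)
   = 1 / (1 + 35.481 + 0.95499) = 1/37.436 = 0.02671

α₂ = 0.0267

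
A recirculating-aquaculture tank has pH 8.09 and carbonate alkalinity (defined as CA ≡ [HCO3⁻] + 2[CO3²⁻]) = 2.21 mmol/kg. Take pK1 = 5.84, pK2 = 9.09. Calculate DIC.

CA = [HCO3⁻] + 2[CO3²⁻] = (α₁ + 2α₂)·DIC
At pH 8.09: [H⁺]/K1 = 10^-2.25 = 0.0056234, K2/[H⁺] = 10^-1.00 = 0.10000
α₁ = 1/(1 + 0.0056234 + 0.10000) = 1/1.1056 = 0.9045; α₂ = α₁·K2/[H⁺] = 0.09045
α₁ + 2α₂ = 1.0854
DIC = CA / (α₁ + 2α₂) = 2.21 / 1.0854 = 2.04 mmol/kg

DIC = 2.04 mmol/kg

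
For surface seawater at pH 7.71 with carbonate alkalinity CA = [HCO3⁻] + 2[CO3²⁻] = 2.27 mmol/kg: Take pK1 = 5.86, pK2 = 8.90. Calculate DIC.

CA = [HCO3⁻] + 2[CO3²⁻] = (α₁ + 2α₂)·DIC
At pH 7.71: [H⁺]/K1 = 10^-1.85 = 0.014125, K2/[H⁺] = 10^-1.19 = 0.064565
α₁ = 1/(1 + 0.014125 + 0.064565) = 1/1.0787 = 0.9270; α₂ = α₁·K2/[H⁺] = 0.05986
α₁ + 2α₂ = 1.0468
DIC = CA / (α₁ + 2α₂) = 2.27 / 1.0468 = 2.17 mmol/kg

DIC = 2.17 mmol/kg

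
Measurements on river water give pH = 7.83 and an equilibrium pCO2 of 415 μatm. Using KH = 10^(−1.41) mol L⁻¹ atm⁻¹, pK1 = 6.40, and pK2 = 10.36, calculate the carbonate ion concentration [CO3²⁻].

[CO2*] = KH · pCO2 = 10^(−1.41) × 415×10^-6 = 1.615×10^-5 mol/L
α₀ = 1/(1 + K1/[H⁺] + K1K2/[H⁺]²) = 1/(1 + 10^+1.43 + 10^-1.10) = 0.03572
DIC = [CO2*]/α₀ = 1.615×10^-5 / 0.03572 = 0.4520 mmol/L
[CO3²⁻] = α₂·DIC; α₂ = 0.002837, so [CO3²⁻] = 0.002837 × 0.4520 = 0.00128 mmol/L = 1.28 μmol/L

[CO3²⁻] = 1.28 μmol/L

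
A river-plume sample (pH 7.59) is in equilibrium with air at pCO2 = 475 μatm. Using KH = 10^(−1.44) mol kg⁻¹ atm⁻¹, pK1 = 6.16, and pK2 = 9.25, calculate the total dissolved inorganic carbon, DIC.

[CO2*] = KH · pCO2 = 10^(−1.44) × 475×10^-6 = 1.725×10^-5 mol/kg
α₀ = 1/(1 + K1/[H⁺] + K1K2/[H⁺]²) = 1/(1 + 10^+1.43 + 10^-0.23) = 0.03508
DIC = [CO2*]/α₀ = 1.725×10^-5 / 0.03508 = 0.492 mmol/kg

DIC = 0.492 mmol/kg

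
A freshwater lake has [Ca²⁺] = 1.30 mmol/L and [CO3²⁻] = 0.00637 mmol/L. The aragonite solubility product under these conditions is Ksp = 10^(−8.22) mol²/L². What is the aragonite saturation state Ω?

Ω = 1.37

Ksp = 10^(−8.22) = 6.026×10^-9
Ω = [Ca²⁺][CO3²⁻]/Ksp = (1.30×10^-3)(0.00637×10^-3) / 6.026×10^-9 = 1.37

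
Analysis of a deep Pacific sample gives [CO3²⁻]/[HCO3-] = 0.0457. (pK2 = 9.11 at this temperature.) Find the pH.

pH = 7.77

From K2 = [H⁺][CO3²⁻]/[HCO3-]:  pH = pK2 + log₁₀([CO3²⁻]/[HCO3-])
log₁₀(0.0457) = -1.340
pH = 9.11 + (-1.340) = 7.77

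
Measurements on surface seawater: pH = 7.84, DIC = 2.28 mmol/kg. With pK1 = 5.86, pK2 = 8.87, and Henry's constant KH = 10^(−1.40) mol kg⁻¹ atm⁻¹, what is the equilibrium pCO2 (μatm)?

α₀ = 1 / (1 + K1/[H⁺] + K1K2/[H⁺]²) = 1 / (1 + 10^+1.98 + 10^+0.95)
   = 1 / (1 + 95.499 + 8.9125) = 1/105.41 = 0.009487
[CO2*] = α₀ × DIC = 0.009487 × 2.28 = 0.02163 mmol/kg
pCO2 = [CO2*]/KH = 2.163×10^-5 / 3.981×10^-2 = 543 μatm

pCO2 = 543 μatm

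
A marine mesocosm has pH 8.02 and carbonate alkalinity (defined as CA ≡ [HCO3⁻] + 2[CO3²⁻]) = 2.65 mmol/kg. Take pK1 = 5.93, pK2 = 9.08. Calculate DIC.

CA = [HCO3⁻] + 2[CO3²⁻] = (α₁ + 2α₂)·DIC
At pH 8.02: [H⁺]/K1 = 10^-2.09 = 0.0081283, K2/[H⁺] = 10^-1.06 = 0.087096
α₁ = 1/(1 + 0.0081283 + 0.087096) = 1/1.0952 = 0.9131; α₂ = α₁·K2/[H⁺] = 0.07952
α₁ + 2α₂ = 1.0721
DIC = CA / (α₁ + 2α₂) = 2.65 / 1.0721 = 2.47 mmol/kg

DIC = 2.47 mmol/kg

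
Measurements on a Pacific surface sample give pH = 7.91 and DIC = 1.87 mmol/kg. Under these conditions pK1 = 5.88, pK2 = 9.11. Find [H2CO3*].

α₀ = 1 / (1 + K1/[H⁺] + K1K2/[H⁺]²) = 1 / (1 + 10^+2.03 + 10^+0.83)
   = 1 / (1 + 107.15 + 6.7608) = 1/114.91 = 0.008702
[CO2*] = α₀ × DIC = 0.008702 × 1.87 = 0.0163 mmol/kg = 16.3 μmol/kg

[CO2*] = 16.3 μmol/kg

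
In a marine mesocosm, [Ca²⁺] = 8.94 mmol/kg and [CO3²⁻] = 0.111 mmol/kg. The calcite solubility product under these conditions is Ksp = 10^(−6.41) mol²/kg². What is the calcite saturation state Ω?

Ksp = 10^(−6.41) = 3.890×10^-7
Ω = [Ca²⁺][CO3²⁻]/Ksp = (8.94×10^-3)(0.111×10^-3) / 3.890×10^-7 = 2.55

Ω = 2.55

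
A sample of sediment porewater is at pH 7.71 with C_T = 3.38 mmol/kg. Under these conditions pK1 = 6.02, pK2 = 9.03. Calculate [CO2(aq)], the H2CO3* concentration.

α₀ = 1 / (1 + K1/[H⁺] + K1K2/[H⁺]²) = 1 / (1 + 10^+1.69 + 10^+0.37)
   = 1 / (1 + 48.978 + 2.3442) = 1/52.322 = 0.01911
[CO2*] = α₀ × DIC = 0.01911 × 3.38 = 0.0646 mmol/kg

[CO2*] = 0.0646 mmol/kg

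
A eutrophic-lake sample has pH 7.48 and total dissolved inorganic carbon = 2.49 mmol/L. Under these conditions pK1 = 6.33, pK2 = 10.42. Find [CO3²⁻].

[CO3²⁻] = 2.67 μmol/L

α₂ = 1 / (1 + [H⁺]/K2 + [H⁺]²/(K1K2)) = 1 / (1 + 10^+2.94 + 10^+1.79)
   = 1 / (1 + 870.96 + 61.660) = 1/933.62 = 0.001071
[CO3²⁻] = α₂ × DIC = 0.001071 × 2.49 = 0.00267 mmol/L = 2.67 μmol/L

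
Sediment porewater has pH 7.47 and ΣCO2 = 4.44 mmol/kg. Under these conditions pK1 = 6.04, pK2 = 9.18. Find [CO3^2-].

α₂ = 1 / (1 + [H⁺]/K2 + [H⁺]²/(K1K2)) = 1 / (1 + 10^+1.71 + 10^+0.28)
   = 1 / (1 + 51.286 + 1.9055) = 1/54.192 = 0.01845
[CO3²⁻] = α₂ × DIC = 0.01845 × 4.44 = 0.0819 mmol/kg

[CO3²⁻] = 0.0819 mmol/kg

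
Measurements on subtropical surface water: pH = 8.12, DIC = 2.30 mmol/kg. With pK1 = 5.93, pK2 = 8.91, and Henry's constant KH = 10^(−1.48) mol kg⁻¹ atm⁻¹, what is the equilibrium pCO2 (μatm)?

α₀ = 1 / (1 + K1/[H⁺] + K1K2/[H⁺]²) = 1 / (1 + 10^+2.19 + 10^+1.40)
   = 1 / (1 + 154.88 + 25.119) = 1/181.00 = 0.005525
[CO2*] = α₀ × DIC = 0.005525 × 2.30 = 0.01271 mmol/kg = 12.71 μmol/kg
pCO2 = [CO2*]/KH = 1.271×10^-5 / 3.311×10^-2 = 384 μatm

pCO2 = 384 μatm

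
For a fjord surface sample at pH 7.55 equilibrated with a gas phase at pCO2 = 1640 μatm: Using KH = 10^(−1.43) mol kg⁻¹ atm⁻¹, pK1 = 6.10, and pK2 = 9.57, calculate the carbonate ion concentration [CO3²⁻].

[CO2*] = KH · pCO2 = 10^(−1.43) × 1640×10^-6 = 6.093×10^-5 mol/kg
α₀ = 1/(1 + K1/[H⁺] + K1K2/[H⁺]²) = 1/(1 + 10^+1.45 + 10^-0.57) = 0.03395
DIC = [CO2*]/α₀ = 6.093×10^-5 / 0.03395 = 1.795 mmol/kg
[CO3²⁻] = α₂·DIC; α₂ = 0.009138, so [CO3²⁻] = 0.009138 × 1.795 = 0.0164 mmol/kg = 16.4 μmol/kg

[CO3²⁻] = 16.4 μmol/kg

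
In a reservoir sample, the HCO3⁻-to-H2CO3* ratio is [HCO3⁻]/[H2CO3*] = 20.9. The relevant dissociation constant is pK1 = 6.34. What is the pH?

pH = 7.66

From K1 = [H⁺][HCO3⁻]/[H2CO3*]:  pH = pK1 + log₁₀([HCO3⁻]/[H2CO3*])
log₁₀(20.9) = +1.320
pH = 6.34 + (+1.320) = 7.66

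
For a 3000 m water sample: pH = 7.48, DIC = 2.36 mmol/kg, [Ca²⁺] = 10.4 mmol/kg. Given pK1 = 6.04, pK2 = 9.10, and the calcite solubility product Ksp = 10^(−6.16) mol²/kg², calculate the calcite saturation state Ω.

Ω = 0.803

α₂ = 1 / (1 + [H⁺]/K2 + [H⁺]²/(K1K2)) = 1 / (1 + 10^+1.62 + 10^+0.18)
   = 1 / (1 + 41.687 + 1.5136) = 1/44.200 = 0.02262
[CO3²⁻] = α₂ × DIC = 0.02262 × 2.36 = 0.05339 mmol/kg
Ksp = 10^(−6.16) = 6.918×10^-7
Ω = [Ca²⁺][CO3²⁻]/Ksp = (10.4×10^-3)(5.339×10^-5) / 6.918×10^-7 = 0.803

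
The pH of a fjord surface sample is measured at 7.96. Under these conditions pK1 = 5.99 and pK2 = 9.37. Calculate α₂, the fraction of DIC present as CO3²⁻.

α₂ = 1 / (1 + [H⁺]/K2 + [H⁺]²/(K1K2)) = 1 / (1 + 10^+1.41 + 10^-0.56)
   = 1 / (1 + 25.704 + 0.27542) = 1/26.979 = 0.03707

α₂ = 0.0371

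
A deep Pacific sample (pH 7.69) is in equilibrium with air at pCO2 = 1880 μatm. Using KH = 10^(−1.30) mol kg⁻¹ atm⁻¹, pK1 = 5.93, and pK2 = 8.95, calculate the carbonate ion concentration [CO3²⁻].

[CO3²⁻] = 0.298 mmol/kg

[CO2*] = KH · pCO2 = 10^(−1.30) × 1880×10^-6 = 9.422×10^-5 mol/kg
α₀ = 1/(1 + K1/[H⁺] + K1K2/[H⁺]²) = 1/(1 + 10^+1.76 + 10^+0.50) = 0.01621
DIC = [CO2*]/α₀ = 9.422×10^-5 / 0.01621 = 5.814 mmol/kg
[CO3²⁻] = α₂·DIC; α₂ = 0.05125, so [CO3²⁻] = 0.05125 × 5.814 = 0.298 mmol/kg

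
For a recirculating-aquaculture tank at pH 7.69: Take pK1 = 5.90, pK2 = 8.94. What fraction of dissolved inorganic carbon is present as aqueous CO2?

α₀ = 0.0151

α₀ = 1 / (1 + K1/[H⁺] + K1K2/[H⁺]²) = 1 / (1 + 10^+1.79 + 10^+0.54)
   = 1 / (1 + 61.660 + 3.4674) = 1/66.127 = 0.01512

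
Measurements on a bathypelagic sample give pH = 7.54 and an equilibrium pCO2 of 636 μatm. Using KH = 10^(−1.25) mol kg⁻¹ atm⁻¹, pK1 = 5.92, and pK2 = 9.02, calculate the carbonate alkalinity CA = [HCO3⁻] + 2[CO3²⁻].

[CO2*] = KH · pCO2 = 10^(−1.25) × 636×10^-6 = 3.576×10^-5 mol/kg
α₀ = 1/(1 + K1/[H⁺] + K1K2/[H⁺]²) = 1/(1 + 10^+1.62 + 10^+0.14) = 0.02269
DIC = [CO2*]/α₀ = 3.576×10^-5 / 0.02269 = 1.576 mmol/kg
CA = (α₁ + 2α₂)·DIC = (0.9460 + 2×0.03132) × 1.576 = 1.59 mmol/kg

CA = 1.59 mmol/kg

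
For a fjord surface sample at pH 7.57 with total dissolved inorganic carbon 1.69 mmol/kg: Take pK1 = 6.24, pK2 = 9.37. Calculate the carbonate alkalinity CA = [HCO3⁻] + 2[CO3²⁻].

CA = [HCO3⁻] + 2[CO3²⁻] = (α₁ + 2α₂)·DIC
At pH 7.57: [H⁺]/K1 = 10^-1.33 = 0.046774, K2/[H⁺] = 10^-1.80 = 0.015849
α₁ = 1/(1 + 0.046774 + 0.015849) = 1/1.0626 = 0.9411; α₂ = α₁·K2/[H⁺] = 0.01491
α₁ + 2α₂ = 0.9709
CA = 0.9709 × 1.69 = 1.64 mmol/kg

CA = 1.64 mmol/kg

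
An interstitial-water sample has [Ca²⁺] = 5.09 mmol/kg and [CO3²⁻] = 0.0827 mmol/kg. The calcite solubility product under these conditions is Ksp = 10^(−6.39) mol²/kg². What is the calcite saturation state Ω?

Ω = 1.03

Ksp = 10^(−6.39) = 4.074×10^-7
Ω = [Ca²⁺][CO3²⁻]/Ksp = (5.09×10^-3)(0.0827×10^-3) / 4.074×10^-7 = 1.03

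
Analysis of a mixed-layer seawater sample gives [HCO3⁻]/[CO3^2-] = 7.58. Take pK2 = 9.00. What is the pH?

pH = 8.12

From K2 = [H⁺][CO3^2-]/[HCO3⁻]:  pH = pK2 − log₁₀([HCO3⁻]/[CO3^2-])
log₁₀(7.58) = +0.880
pH = 9.00 − (+0.880) = 8.12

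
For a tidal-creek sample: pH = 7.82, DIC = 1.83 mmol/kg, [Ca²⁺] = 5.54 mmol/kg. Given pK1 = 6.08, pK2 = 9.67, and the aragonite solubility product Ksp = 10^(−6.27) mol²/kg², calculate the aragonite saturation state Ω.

Ω = 0.258

α₂ = 1 / (1 + [H⁺]/K2 + [H⁺]²/(K1K2)) = 1 / (1 + 10^+1.85 + 10^+0.11)
   = 1 / (1 + 70.795 + 1.2882) = 1/73.083 = 0.01368
[CO3²⁻] = α₂ × DIC = 0.01368 × 1.83 = 0.02504 mmol/kg
Ksp = 10^(−6.27) = 5.370×10^-7
Ω = [Ca²⁺][CO3²⁻]/Ksp = (5.54×10^-3)(2.504×10^-5) / 5.370×10^-7 = 0.258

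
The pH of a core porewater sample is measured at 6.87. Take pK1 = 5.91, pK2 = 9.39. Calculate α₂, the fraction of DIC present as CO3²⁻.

α₂ = 1 / (1 + [H⁺]/K2 + [H⁺]²/(K1K2)) = 1 / (1 + 10^+2.52 + 10^+1.56)
   = 1 / (1 + 331.13 + 36.308) = 1/368.44 = 0.002714

α₂ = 0.00271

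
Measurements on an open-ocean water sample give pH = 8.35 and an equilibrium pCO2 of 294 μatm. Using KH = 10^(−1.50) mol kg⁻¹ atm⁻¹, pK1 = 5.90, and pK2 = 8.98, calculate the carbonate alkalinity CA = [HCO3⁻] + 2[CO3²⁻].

[CO2*] = KH · pCO2 = 10^(−1.50) × 294×10^-6 = 9.297×10^-6 mol/kg
α₀ = 1/(1 + K1/[H⁺] + K1K2/[H⁺]²) = 1/(1 + 10^+2.45 + 10^+1.82) = 0.002866
DIC = [CO2*]/α₀ = 9.297×10^-6 / 0.002866 = 3.244 mmol/kg
CA = (α₁ + 2α₂)·DIC = (0.8078 + 2×0.1894) × 3.244 = 3.85 mmol/kg

CA = 3.85 mmol/kg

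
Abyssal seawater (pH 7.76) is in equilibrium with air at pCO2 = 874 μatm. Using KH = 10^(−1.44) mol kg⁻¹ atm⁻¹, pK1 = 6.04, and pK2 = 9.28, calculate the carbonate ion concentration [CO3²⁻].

[CO2*] = KH · pCO2 = 10^(−1.44) × 874×10^-6 = 3.173×10^-5 mol/kg
α₀ = 1/(1 + K1/[H⁺] + K1K2/[H⁺]²) = 1/(1 + 10^+1.72 + 10^+0.20) = 0.01816
DIC = [CO2*]/α₀ = 3.173×10^-5 / 0.01816 = 1.747 mmol/kg
[CO3²⁻] = α₂·DIC; α₂ = 0.02878, so [CO3²⁻] = 0.02878 × 1.747 = 0.0503 mmol/kg

[CO3²⁻] = 0.0503 mmol/kg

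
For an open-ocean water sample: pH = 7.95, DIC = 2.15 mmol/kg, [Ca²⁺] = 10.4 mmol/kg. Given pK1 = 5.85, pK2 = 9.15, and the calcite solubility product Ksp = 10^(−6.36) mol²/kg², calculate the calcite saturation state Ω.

Ω = 3.02

α₂ = 1 / (1 + [H⁺]/K2 + [H⁺]²/(K1K2)) = 1 / (1 + 10^+1.20 + 10^-0.90)
   = 1 / (1 + 15.849 + 0.12589) = 1/16.975 = 0.05891
[CO3²⁻] = α₂ × DIC = 0.05891 × 2.15 = 0.1267 mmol/kg
Ksp = 10^(−6.36) = 4.365×10^-7
Ω = [Ca²⁺][CO3²⁻]/Ksp = (10.4×10^-3)(1.267×10^-4) / 4.365×10^-7 = 3.02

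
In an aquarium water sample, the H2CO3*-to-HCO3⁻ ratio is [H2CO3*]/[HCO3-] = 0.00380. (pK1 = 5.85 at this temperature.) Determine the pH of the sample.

From K1 = [H⁺][HCO3-]/[H2CO3*]:  pH = pK1 − log₁₀([H2CO3*]/[HCO3-])
log₁₀(0.00380) = -2.420
pH = 5.85 − (-2.420) = 8.27

pH = 8.27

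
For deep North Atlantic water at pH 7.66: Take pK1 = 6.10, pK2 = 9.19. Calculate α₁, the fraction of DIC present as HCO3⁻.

α₁ = 1 / (1 + [H⁺]/K1 + K2/[H⁺]) = 1 / (1 + 10^-1.56 + 10^-1.53)
   = 1 / (1 + 0.027542 + 0.029512) = 1/1.0571 = 0.9460

α₁ = 0.946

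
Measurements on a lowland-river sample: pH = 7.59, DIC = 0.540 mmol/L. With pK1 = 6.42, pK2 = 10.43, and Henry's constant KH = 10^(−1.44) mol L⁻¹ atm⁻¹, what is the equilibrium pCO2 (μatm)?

α₀ = 1 / (1 + K1/[H⁺] + K1K2/[H⁺]²) = 1 / (1 + 10^+1.17 + 10^-1.67)
   = 1 / (1 + 14.791 + 0.021380) = 1/15.812 = 0.06324
[CO2*] = α₀ × DIC = 0.06324 × 0.540 = 0.03415 mmol/L
pCO2 = [CO2*]/KH = 3.415×10^-5 / 3.631×10^-2 = 941 μatm

pCO2 = 941 μatm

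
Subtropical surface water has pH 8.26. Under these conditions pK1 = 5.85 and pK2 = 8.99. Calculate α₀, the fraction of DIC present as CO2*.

α₀ = 0.00327

α₀ = 1 / (1 + K1/[H⁺] + K1K2/[H⁺]²) = 1 / (1 + 10^+2.41 + 10^+1.68)
   = 1 / (1 + 257.04 + 47.863) = 1/305.90 = 0.003269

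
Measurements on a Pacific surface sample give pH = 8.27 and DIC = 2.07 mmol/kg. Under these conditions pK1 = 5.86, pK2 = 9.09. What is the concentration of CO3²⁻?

α₂ = 1 / (1 + [H⁺]/K2 + [H⁺]²/(K1K2)) = 1 / (1 + 10^+0.82 + 10^-1.59)
   = 1 / (1 + 6.6069 + 0.025704) = 1/7.6326 = 0.1310
[CO3²⁻] = α₂ × DIC = 0.1310 × 2.07 = 0.271 mmol/kg

[CO3²⁻] = 0.271 mmol/kg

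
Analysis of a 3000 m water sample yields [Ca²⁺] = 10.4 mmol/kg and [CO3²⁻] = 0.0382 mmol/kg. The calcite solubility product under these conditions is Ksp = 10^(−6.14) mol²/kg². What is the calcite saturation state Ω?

Ksp = 10^(−6.14) = 7.244×10^-7
Ω = [Ca²⁺][CO3²⁻]/Ksp = (10.4×10^-3)(0.0382×10^-3) / 7.244×10^-7 = 0.548

Ω = 0.548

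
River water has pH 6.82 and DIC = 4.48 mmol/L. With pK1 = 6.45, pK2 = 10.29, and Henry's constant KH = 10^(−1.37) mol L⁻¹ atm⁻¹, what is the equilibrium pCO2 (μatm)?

α₀ = 1 / (1 + K1/[H⁺] + K1K2/[H⁺]²) = 1 / (1 + 10^+0.37 + 10^-3.10)
   = 1 / (1 + 2.3442 + 0.00079433) = 1/3.3450 = 0.2990
[CO2*] = α₀ × DIC = 0.2990 × 4.48 = 1.339 mmol/L
pCO2 = [CO2*]/KH = 1.339×10^-3 / 4.266×10^-2 = 3.14×10^4 μatm

pCO2 = 3.14×10^4 μatm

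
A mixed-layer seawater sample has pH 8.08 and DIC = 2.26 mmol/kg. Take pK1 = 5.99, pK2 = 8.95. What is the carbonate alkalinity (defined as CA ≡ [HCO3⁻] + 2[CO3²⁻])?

CA = [HCO3⁻] + 2[CO3²⁻] = (α₁ + 2α₂)·DIC
At pH 8.08: [H⁺]/K1 = 10^-2.09 = 0.0081283, K2/[H⁺] = 10^-0.87 = 0.13490
α₁ = 1/(1 + 0.0081283 + 0.13490) = 1/1.1430 = 0.8749; α₂ = α₁·K2/[H⁺] = 0.1180
α₁ + 2α₂ = 1.1109
CA = 1.1109 × 2.26 = 2.51 mmol/kg

CA = 2.51 mmol/kg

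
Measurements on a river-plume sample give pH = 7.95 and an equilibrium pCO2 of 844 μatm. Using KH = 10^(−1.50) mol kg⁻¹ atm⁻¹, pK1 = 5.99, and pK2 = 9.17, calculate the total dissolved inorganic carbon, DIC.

[CO2*] = KH · pCO2 = 10^(−1.50) × 844×10^-6 = 2.669×10^-5 mol/kg
α₀ = 1/(1 + K1/[H⁺] + K1K2/[H⁺]²) = 1/(1 + 10^+1.96 + 10^+0.74) = 0.01024
DIC = [CO2*]/α₀ = 2.669×10^-5 / 0.01024 = 2.61 mmol/kg

DIC = 2.61 mmol/kg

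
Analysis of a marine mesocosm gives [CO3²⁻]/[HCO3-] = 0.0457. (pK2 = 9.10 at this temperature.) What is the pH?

pH = 7.76

From K2 = [H⁺][CO3²⁻]/[HCO3-]:  pH = pK2 + log₁₀([CO3²⁻]/[HCO3-])
log₁₀(0.0457) = -1.340
pH = 9.10 + (-1.340) = 7.76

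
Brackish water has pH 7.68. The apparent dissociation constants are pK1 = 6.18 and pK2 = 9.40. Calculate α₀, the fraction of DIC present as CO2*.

α₀ = 0.0301

α₀ = 1 / (1 + K1/[H⁺] + K1K2/[H⁺]²) = 1 / (1 + 10^+1.50 + 10^-0.22)
   = 1 / (1 + 31.623 + 0.60256) = 1/33.225 = 0.03010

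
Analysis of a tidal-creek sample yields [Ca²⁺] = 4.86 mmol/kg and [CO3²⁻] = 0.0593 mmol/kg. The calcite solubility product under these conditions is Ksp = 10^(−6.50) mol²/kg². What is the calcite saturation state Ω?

Ksp = 10^(−6.50) = 3.162×10^-7
Ω = [Ca²⁺][CO3²⁻]/Ksp = (4.86×10^-3)(0.0593×10^-3) / 3.162×10^-7 = 0.911

Ω = 0.911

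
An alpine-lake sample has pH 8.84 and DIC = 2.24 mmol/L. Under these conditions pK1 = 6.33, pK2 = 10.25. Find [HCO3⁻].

α₁ = 1 / (1 + [H⁺]/K1 + K2/[H⁺]) = 1 / (1 + 10^-2.51 + 10^-1.41)
   = 1 / (1 + 0.0030903 + 0.038905) = 1/1.0420 = 0.9597
[HCO3⁻] = α₁ × DIC = 0.9597 × 2.24 = 2.15 mmol/L

[HCO3⁻] = 2.15 mmol/L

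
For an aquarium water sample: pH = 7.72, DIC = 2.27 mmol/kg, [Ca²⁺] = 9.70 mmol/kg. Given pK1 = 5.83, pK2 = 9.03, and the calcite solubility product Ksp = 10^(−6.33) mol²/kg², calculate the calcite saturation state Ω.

α₂ = 1 / (1 + [H⁺]/K2 + [H⁺]²/(K1K2)) = 1 / (1 + 10^+1.31 + 10^-0.58)
   = 1 / (1 + 20.417 + 0.26303) = 1/21.680 = 0.04612
[CO3²⁻] = α₂ × DIC = 0.04612 × 2.27 = 0.1047 mmol/kg
Ksp = 10^(−6.33) = 4.677×10^-7
Ω = [Ca²⁺][CO3²⁻]/Ksp = (9.70×10^-3)(1.047×10^-4) / 4.677×10^-7 = 2.17

Ω = 2.17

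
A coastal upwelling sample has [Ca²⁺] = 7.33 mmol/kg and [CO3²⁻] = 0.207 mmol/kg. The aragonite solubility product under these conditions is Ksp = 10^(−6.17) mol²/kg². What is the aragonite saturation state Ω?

Ω = 2.24

Ksp = 10^(−6.17) = 6.761×10^-7
Ω = [Ca²⁺][CO3²⁻]/Ksp = (7.33×10^-3)(0.207×10^-3) / 6.761×10^-7 = 2.24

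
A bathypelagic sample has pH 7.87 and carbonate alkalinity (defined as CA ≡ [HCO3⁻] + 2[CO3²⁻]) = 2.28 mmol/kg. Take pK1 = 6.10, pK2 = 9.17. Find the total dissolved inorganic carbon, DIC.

CA = [HCO3⁻] + 2[CO3²⁻] = (α₁ + 2α₂)·DIC
At pH 7.87: [H⁺]/K1 = 10^-1.77 = 0.016982, K2/[H⁺] = 10^-1.30 = 0.050119
α₁ = 1/(1 + 0.016982 + 0.050119) = 1/1.0671 = 0.9371; α₂ = α₁·K2/[H⁺] = 0.04697
α₁ + 2α₂ = 1.0311
DIC = CA / (α₁ + 2α₂) = 2.28 / 1.0311 = 2.21 mmol/kg

DIC = 2.21 mmol/kg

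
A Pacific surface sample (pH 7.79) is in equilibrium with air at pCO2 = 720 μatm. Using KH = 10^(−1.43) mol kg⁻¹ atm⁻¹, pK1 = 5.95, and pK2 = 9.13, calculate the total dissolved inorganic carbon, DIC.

DIC = 1.96 mmol/kg

[CO2*] = KH · pCO2 = 10^(−1.43) × 720×10^-6 = 2.675×10^-5 mol/kg
α₀ = 1/(1 + K1/[H⁺] + K1K2/[H⁺]²) = 1/(1 + 10^+1.84 + 10^+0.50) = 0.01363
DIC = [CO2*]/α₀ = 2.675×10^-5 / 0.01363 = 1.96 mmol/kg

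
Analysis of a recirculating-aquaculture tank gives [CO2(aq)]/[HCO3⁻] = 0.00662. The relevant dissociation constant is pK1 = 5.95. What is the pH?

pH = 8.13

From K1 = [H⁺][HCO3⁻]/[CO2(aq)]:  pH = pK1 − log₁₀([CO2(aq)]/[HCO3⁻])
log₁₀(0.00662) = -2.179
pH = 5.95 − (-2.179) = 8.13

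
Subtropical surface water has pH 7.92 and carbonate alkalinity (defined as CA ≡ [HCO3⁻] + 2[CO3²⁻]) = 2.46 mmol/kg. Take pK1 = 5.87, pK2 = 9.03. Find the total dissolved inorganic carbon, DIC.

CA = [HCO3⁻] + 2[CO3²⁻] = (α₁ + 2α₂)·DIC
At pH 7.92: [H⁺]/K1 = 10^-2.05 = 0.0089125, K2/[H⁺] = 10^-1.11 = 0.077625
α₁ = 1/(1 + 0.0089125 + 0.077625) = 1/1.0865 = 0.9204; α₂ = α₁·K2/[H⁺] = 0.07144
α₁ + 2α₂ = 1.0632
DIC = CA / (α₁ + 2α₂) = 2.46 / 1.0632 = 2.31 mmol/kg

DIC = 2.31 mmol/kg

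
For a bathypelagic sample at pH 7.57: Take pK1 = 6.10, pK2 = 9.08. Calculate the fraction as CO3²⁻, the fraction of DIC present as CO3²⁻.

α₂ = 0.0290

α₂ = 1 / (1 + [H⁺]/K2 + [H⁺]²/(K1K2)) = 1 / (1 + 10^+1.51 + 10^+0.04)
   = 1 / (1 + 32.359 + 1.0965) = 1/34.456 = 0.02902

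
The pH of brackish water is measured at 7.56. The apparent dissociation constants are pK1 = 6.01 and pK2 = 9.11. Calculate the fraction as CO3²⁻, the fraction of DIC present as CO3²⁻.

α₂ = 1 / (1 + [H⁺]/K2 + [H⁺]²/(K1K2)) = 1 / (1 + 10^+1.55 + 10^+0.00)
   = 1 / (1 + 35.481 + 1.0000) = 1/37.481 = 0.02668

α₂ = 0.0267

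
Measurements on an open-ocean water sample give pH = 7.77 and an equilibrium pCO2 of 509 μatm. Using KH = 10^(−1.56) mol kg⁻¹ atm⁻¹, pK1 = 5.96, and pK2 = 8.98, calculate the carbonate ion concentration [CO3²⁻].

[CO3²⁻] = 0.0558 mmol/kg

[CO2*] = KH · pCO2 = 10^(−1.56) × 509×10^-6 = 1.402×10^-5 mol/kg
α₀ = 1/(1 + K1/[H⁺] + K1K2/[H⁺]²) = 1/(1 + 10^+1.81 + 10^+0.60) = 0.01438
DIC = [CO2*]/α₀ = 1.402×10^-5 / 0.01438 = 0.9750 mmol/kg
[CO3²⁻] = α₂·DIC; α₂ = 0.05724, so [CO3²⁻] = 0.05724 × 0.9750 = 0.0558 mmol/kg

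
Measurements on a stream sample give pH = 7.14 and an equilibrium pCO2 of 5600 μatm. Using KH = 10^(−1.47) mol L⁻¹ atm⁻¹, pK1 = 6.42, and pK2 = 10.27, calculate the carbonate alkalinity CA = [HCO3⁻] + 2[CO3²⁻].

CA = 0.997 mmol/L

[CO2*] = KH · pCO2 = 10^(−1.47) × 5600×10^-6 = 1.898×10^-4 mol/L
α₀ = 1/(1 + K1/[H⁺] + K1K2/[H⁺]²) = 1/(1 + 10^+0.72 + 10^-2.41) = 0.1599
DIC = [CO2*]/α₀ = 1.898×10^-4 / 0.1599 = 1.186 mmol/L
CA = (α₁ + 2α₂)·DIC = (0.8394 + 2×0.0006223) × 1.186 = 0.997 mmol/L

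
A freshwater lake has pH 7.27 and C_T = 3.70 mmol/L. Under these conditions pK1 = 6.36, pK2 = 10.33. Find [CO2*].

α₀ = 1 / (1 + K1/[H⁺] + K1K2/[H⁺]²) = 1 / (1 + 10^+0.91 + 10^-2.15)
   = 1 / (1 + 8.1283 + 0.0070795) = 1/9.1354 = 0.1095
[CO2*] = α₀ × DIC = 0.1095 × 3.70 = 0.405 mmol/L

[CO2*] = 0.405 mmol/L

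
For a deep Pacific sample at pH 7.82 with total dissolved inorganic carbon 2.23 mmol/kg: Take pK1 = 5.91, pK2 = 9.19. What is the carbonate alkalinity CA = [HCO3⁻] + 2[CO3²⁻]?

CA = [HCO3⁻] + 2[CO3²⁻] = (α₁ + 2α₂)·DIC
At pH 7.82: [H⁺]/K1 = 10^-1.91 = 0.012303, K2/[H⁺] = 10^-1.37 = 0.042658
α₁ = 1/(1 + 0.012303 + 0.042658) = 1/1.0550 = 0.9479; α₂ = α₁·K2/[H⁺] = 0.04044
α₁ + 2α₂ = 1.0288
CA = 1.0288 × 2.23 = 2.29 mmol/kg

CA = 2.29 mmol/kg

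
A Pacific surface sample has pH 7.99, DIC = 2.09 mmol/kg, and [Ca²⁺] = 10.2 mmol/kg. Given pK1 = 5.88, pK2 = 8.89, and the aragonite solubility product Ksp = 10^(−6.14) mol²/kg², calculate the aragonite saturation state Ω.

Ω = 3.27

α₂ = 1 / (1 + [H⁺]/K2 + [H⁺]²/(K1K2)) = 1 / (1 + 10^+0.90 + 10^-1.21)
   = 1 / (1 + 7.9433 + 0.061660) = 1/9.0049 = 0.1111
[CO3²⁻] = α₂ × DIC = 0.1111 × 2.09 = 0.2321 mmol/kg
Ksp = 10^(−6.14) = 7.244×10^-7
Ω = [Ca²⁺][CO3²⁻]/Ksp = (10.2×10^-3)(2.321×10^-4) / 7.244×10^-7 = 3.27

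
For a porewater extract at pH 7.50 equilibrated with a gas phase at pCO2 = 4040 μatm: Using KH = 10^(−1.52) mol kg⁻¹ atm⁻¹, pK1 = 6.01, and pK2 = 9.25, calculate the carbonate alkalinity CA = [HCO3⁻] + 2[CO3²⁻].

[CO2*] = KH · pCO2 = 10^(−1.52) × 4040×10^-6 = 1.220×10^-4 mol/kg
α₀ = 1/(1 + K1/[H⁺] + K1K2/[H⁺]²) = 1/(1 + 10^+1.49 + 10^-0.26) = 0.03081
DIC = [CO2*]/α₀ = 1.220×10^-4 / 0.03081 = 3.959 mmol/kg
CA = (α₁ + 2α₂)·DIC = (0.9523 + 2×0.01693) × 3.959 = 3.90 mmol/kg

CA = 3.90 mmol/kg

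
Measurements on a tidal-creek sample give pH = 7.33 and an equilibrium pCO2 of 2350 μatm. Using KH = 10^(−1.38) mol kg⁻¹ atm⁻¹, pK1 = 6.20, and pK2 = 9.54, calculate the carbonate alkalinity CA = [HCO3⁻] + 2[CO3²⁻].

[CO2*] = KH · pCO2 = 10^(−1.38) × 2350×10^-6 = 9.796×10^-5 mol/kg
α₀ = 1/(1 + K1/[H⁺] + K1K2/[H⁺]²) = 1/(1 + 10^+1.13 + 10^-1.08) = 0.06862
DIC = [CO2*]/α₀ = 9.796×10^-5 / 0.06862 = 1.428 mmol/kg
CA = (α₁ + 2α₂)·DIC = (0.9257 + 2×0.005708) × 1.428 = 1.34 mmol/kg

CA = 1.34 mmol/kg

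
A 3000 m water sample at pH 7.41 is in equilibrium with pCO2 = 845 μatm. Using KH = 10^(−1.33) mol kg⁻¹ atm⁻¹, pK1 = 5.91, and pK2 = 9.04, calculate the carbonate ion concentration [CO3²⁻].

[CO2*] = KH · pCO2 = 10^(−1.33) × 845×10^-6 = 3.952×10^-5 mol/kg
α₀ = 1/(1 + K1/[H⁺] + K1K2/[H⁺]²) = 1/(1 + 10^+1.50 + 10^-0.13) = 0.02997
DIC = [CO2*]/α₀ = 3.952×10^-5 / 0.02997 = 1.319 mmol/kg
[CO3²⁻] = α₂·DIC; α₂ = 0.02222, so [CO3²⁻] = 0.02222 × 1.319 = 0.0293 mmol/kg

[CO3²⁻] = 0.0293 mmol/kg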